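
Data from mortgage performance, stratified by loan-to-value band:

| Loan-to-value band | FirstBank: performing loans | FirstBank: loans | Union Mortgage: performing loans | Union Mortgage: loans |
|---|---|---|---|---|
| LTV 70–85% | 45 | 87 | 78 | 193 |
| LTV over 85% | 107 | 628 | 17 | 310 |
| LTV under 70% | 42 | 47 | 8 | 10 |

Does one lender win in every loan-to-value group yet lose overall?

LTV 70–85%: FirstBank 45/87 = 51.7%, Union Mortgage 78/193 = 40.4% → FirstBank
LTV over 85%: FirstBank 107/628 = 17.0%, Union Mortgage 17/310 = 5.5% → FirstBank
LTV under 70%: FirstBank 42/47 = 89.4%, Union Mortgage 8/10 = 80.0% → FirstBank
Overall: FirstBank 194/762 = 25.5%, Union Mortgage 103/513 = 20.1% → FirstBank
FirstBank wins overall and in every loan-to-value group — no reversal.

No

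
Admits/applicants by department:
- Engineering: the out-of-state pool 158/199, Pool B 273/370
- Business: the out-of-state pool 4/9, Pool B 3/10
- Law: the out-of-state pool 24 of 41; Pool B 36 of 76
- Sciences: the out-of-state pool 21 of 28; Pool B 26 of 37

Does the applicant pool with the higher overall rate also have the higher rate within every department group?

Yes

Engineering: the out-of-state pool 158/199 = 79.4%, Pool B 273/370 = 73.8% → the out-of-state pool
Business: the out-of-state pool 4/9 = 44.4%, Pool B 3/10 = 30.0% → the out-of-state pool
Law: the out-of-state pool 24/41 = 58.5%, Pool B 36/76 = 47.4% → the out-of-state pool
Sciences: the out-of-state pool 21/28 = 75.0%, Pool B 26/37 = 70.3% → the out-of-state pool
Overall: the out-of-state pool 207/277 = 74.7%, Pool B 338/493 = 68.6% → the out-of-state pool
The out-of-state pool wins overall and in every department group — no reversal.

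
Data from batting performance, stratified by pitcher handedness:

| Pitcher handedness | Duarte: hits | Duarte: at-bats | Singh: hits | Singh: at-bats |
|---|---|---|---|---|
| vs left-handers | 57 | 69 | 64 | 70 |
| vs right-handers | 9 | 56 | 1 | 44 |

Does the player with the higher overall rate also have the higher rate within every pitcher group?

Vs left-handers: Duarte 57/69 = 82.6%, Singh 64/70 = 91.4% → Singh
Vs right-handers: Duarte 9/56 = 16.1%, Singh 1/44 = 2.3% → Duarte
Overall: Duarte 66/125 = 52.8%, Singh 65/114 = 57.0% → Singh
Neither sweeps: Duarte wins 1 of 2 groups, Singh wins 1. Singh wins overall but not every group — no Simpson reversal.

No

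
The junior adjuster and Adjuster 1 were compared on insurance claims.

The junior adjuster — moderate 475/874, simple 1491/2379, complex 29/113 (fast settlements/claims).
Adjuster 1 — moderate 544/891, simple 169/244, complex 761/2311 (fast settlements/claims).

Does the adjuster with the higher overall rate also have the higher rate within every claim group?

Moderate: the junior adjuster 475/874 = 54.3%, Adjuster 1 544/891 = 61.1% → Adjuster 1
Simple: the junior adjuster 1491/2379 = 62.7%, Adjuster 1 169/244 = 69.3% → Adjuster 1
Complex: the junior adjuster 29/113 = 25.7%, Adjuster 1 761/2311 = 32.9% → Adjuster 1
Overall: the junior adjuster 1995/3366 = 59.3%, Adjuster 1 1474/3446 = 42.8% → the junior adjuster
Adjuster 1 wins each claim group but the junior adjuster wins overall — the comparison reverses. Adjuster 1's claims skew toward complex, which has a lower base rate.

No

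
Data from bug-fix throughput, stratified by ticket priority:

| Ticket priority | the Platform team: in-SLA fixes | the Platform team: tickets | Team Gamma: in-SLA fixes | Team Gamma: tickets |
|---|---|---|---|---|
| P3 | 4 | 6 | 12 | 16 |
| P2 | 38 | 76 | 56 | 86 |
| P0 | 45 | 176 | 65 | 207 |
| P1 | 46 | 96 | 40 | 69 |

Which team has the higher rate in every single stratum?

P3: the Platform team 4/6 = 66.7%, Team Gamma 12/16 = 75.0% → Team Gamma
P2: the Platform team 38/76 = 50.0%, Team Gamma 56/86 = 65.1% → Team Gamma
P0: the Platform team 45/176 = 25.6%, Team Gamma 65/207 = 31.4% → Team Gamma
P1: the Platform team 46/96 = 47.9%, Team Gamma 40/69 = 58.0% → Team Gamma
Team Gamma has the higher rate in all 4 groups.

Team Gamma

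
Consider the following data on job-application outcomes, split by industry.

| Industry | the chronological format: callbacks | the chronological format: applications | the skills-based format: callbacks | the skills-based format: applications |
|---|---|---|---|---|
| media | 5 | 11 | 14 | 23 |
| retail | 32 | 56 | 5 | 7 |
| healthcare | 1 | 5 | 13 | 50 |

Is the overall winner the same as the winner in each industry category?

Media: the chronological format 5/11 = 45.5%, the skills-based format 14/23 = 60.9% → the skills-based format
Retail: the chronological format 32/56 = 57.1%, the skills-based format 5/7 = 71.4% → the skills-based format
Healthcare: the chronological format 1/5 = 20.0%, the skills-based format 13/50 = 26.0% → the skills-based format
Overall: the chronological format 38/72 = 52.8%, the skills-based format 32/80 = 40.0% → the chronological format
The skills-based format wins each industry group but the chronological format wins overall — the comparison reverses. The skills-based format's applications skew toward healthcare, which has a lower base rate.

No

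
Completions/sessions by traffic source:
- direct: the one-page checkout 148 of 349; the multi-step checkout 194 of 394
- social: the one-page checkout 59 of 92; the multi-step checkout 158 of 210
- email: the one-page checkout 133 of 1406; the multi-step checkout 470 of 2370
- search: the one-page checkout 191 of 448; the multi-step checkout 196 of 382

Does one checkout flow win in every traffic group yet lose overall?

Direct: the one-page checkout 148/349 = 42.4%, the multi-step checkout 194/394 = 49.2% → the multi-step checkout
Social: the one-page checkout 59/92 = 64.1%, the multi-step checkout 158/210 = 75.2% → the multi-step checkout
Email: the one-page checkout 133/1406 = 9.5%, the multi-step checkout 470/2370 = 19.8% → the multi-step checkout
Search: the one-page checkout 191/448 = 42.6%, the multi-step checkout 196/382 = 51.3% → the multi-step checkout
Overall: the one-page checkout 531/2295 = 23.1%, the multi-step checkout 1018/3356 = 30.3% → the multi-step checkout
The multi-step checkout wins overall and in every traffic group — no reversal.

No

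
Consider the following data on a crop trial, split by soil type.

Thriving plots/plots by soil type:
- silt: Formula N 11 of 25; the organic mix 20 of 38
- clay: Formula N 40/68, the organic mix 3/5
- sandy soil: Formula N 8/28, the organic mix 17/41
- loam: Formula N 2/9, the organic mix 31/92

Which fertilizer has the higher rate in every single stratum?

Silt: Formula N 11/25 = 44.0%, the organic mix 20/38 = 52.6% → the organic mix
Clay: Formula N 40/68 = 58.8%, the organic mix 3/5 = 60.0% → the organic mix
Sandy soil: Formula N 8/28 = 28.6%, the organic mix 17/41 = 41.5% → the organic mix
Loam: Formula N 2/9 = 22.2%, the organic mix 31/92 = 33.7% → the organic mix
The organic mix has the higher rate in all 4 groups.

the organic mix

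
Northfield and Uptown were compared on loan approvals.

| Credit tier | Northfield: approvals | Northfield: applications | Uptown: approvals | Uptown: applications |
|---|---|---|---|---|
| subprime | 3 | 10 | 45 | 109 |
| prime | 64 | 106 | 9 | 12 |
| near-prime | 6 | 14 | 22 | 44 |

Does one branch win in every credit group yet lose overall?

Yes

Subprime: Northfield 3/10 = 30.0%, Uptown 45/109 = 41.3% → Uptown
Prime: Northfield 64/106 = 60.4%, Uptown 9/12 = 75.0% → Uptown
Near-prime: Northfield 6/14 = 42.9%, Uptown 22/44 = 50.0% → Uptown
Overall: Northfield 73/130 = 56.2%, Uptown 76/165 = 46.1% → Northfield
Uptown wins each credit group but Northfield wins overall — the comparison reverses. Uptown's applications skew toward subprime, which has a lower base rate.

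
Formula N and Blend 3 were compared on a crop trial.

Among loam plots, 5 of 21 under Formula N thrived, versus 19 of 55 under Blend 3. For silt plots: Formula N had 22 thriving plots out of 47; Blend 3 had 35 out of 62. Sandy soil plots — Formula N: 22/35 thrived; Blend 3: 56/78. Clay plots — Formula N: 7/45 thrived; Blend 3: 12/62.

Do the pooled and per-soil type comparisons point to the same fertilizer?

Loam: Formula N 5/21 = 23.8%, Blend 3 19/55 = 34.5% → Blend 3
Silt: Formula N 22/47 = 46.8%, Blend 3 35/62 = 56.5% → Blend 3
Sandy soil: Formula N 22/35 = 62.9%, Blend 3 56/78 = 71.8% → Blend 3
Clay: Formula N 7/45 = 15.6%, Blend 3 12/62 = 19.4% → Blend 3
Overall: Formula N 56/148 = 37.8%, Blend 3 122/257 = 47.5% → Blend 3
Blend 3 wins overall and in every soil group — no reversal.

Yes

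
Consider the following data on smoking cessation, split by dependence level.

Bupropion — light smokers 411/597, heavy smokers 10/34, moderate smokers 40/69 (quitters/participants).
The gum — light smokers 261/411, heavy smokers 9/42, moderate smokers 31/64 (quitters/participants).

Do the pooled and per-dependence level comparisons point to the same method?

Light smokers: bupropion 411/597 = 68.8%, the gum 261/411 = 63.5% → bupropion
Heavy smokers: bupropion 10/34 = 29.4%, the gum 9/42 = 21.4% → bupropion
Moderate smokers: bupropion 40/69 = 58.0%, the gum 31/64 = 48.4% → bupropion
Overall: bupropion 461/700 = 65.9%, the gum 301/517 = 58.2% → bupropion
Bupropion wins overall and in every dependence group — no reversal.

Yes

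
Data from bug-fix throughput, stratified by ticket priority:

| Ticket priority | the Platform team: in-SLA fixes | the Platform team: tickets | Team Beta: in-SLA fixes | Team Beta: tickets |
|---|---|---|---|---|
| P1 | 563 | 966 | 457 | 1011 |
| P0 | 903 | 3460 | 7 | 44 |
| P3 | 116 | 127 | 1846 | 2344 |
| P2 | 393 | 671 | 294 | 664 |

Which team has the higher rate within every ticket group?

the Platform team

P1: the Platform team 563/966 = 58.3%, Team Beta 457/1011 = 45.2% → the Platform team
P0: the Platform team 903/3460 = 26.1%, Team Beta 7/44 = 15.9% → the Platform team
P3: the Platform team 116/127 = 91.3%, Team Beta 1846/2344 = 78.8% → the Platform team
P2: the Platform team 393/671 = 58.6%, Team Beta 294/664 = 44.3% → the Platform team
The Platform team has the higher rate in all 4 groups.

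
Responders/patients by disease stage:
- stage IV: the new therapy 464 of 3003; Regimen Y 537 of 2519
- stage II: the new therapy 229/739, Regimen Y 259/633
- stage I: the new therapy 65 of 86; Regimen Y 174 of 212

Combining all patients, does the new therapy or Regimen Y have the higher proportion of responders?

Regimen Y

Stage IV: the new therapy 464/3003 = 15.5%, Regimen Y 537/2519 = 21.3% → Regimen Y
Stage II: the new therapy 229/739 = 31.0%, Regimen Y 259/633 = 40.9% → Regimen Y
Stage I: the new therapy 65/86 = 75.6%, Regimen Y 174/212 = 82.1% → Regimen Y
Overall: the new therapy 758/3828 = 19.8%, Regimen Y 970/3364 = 28.8% → Regimen Y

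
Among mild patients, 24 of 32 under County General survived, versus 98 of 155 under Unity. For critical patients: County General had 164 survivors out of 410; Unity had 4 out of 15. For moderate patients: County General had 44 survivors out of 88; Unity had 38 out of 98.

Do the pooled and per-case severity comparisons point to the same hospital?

Mild: County General 24/32 = 75.0%, Unity 98/155 = 63.2% → County General
Critical: County General 164/410 = 40.0%, Unity 4/15 = 26.7% → County General
Moderate: County General 44/88 = 50.0%, Unity 38/98 = 38.8% → County General
Overall: County General 232/530 = 43.8%, Unity 140/268 = 52.2% → Unity
County General wins each case group but Unity wins overall — the comparison reverses. County General's patients skew toward critical, which has a lower base rate.

No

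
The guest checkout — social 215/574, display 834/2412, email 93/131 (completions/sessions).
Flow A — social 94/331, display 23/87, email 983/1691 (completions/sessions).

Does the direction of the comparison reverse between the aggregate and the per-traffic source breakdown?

Social: the guest checkout 215/574 = 37.5%, Flow A 94/331 = 28.4% → the guest checkout
Display: the guest checkout 834/2412 = 34.6%, Flow A 23/87 = 26.4% → the guest checkout
Email: the guest checkout 93/131 = 71.0%, Flow A 983/1691 = 58.1% → the guest checkout
Overall: the guest checkout 1142/3117 = 36.6%, Flow A 1100/2109 = 52.2% → Flow A
The guest checkout wins each traffic group but Flow A wins overall — the comparison reverses. The guest checkout's sessions skew toward display, which has a lower base rate.

Yes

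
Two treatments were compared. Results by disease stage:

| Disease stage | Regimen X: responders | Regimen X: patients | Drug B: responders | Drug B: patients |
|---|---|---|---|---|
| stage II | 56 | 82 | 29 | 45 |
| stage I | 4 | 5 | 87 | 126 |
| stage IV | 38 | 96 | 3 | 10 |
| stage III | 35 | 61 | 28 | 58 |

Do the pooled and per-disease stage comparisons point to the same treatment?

No

Stage II: Regimen X 56/82 = 68.3%, Drug B 29/45 = 64.4% → Regimen X
Stage I: Regimen X 4/5 = 80.0%, Drug B 87/126 = 69.0% → Regimen X
Stage IV: Regimen X 38/96 = 39.6%, Drug B 3/10 = 30.0% → Regimen X
Stage III: Regimen X 35/61 = 57.4%, Drug B 28/58 = 48.3% → Regimen X
Overall: Regimen X 133/244 = 54.5%, Drug B 147/239 = 61.5% → Drug B
Regimen X wins each disease group but Drug B wins overall — the comparison reverses. Regimen X's patients skew toward stage IV, which has a lower base rate.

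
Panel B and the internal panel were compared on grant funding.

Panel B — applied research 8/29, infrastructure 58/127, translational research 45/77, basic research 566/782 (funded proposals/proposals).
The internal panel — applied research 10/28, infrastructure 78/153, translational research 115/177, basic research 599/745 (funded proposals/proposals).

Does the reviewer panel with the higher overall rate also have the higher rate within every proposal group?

Applied research: Panel B 8/29 = 27.6%, the internal panel 10/28 = 35.7% → the internal panel
Infrastructure: Panel B 58/127 = 45.7%, the internal panel 78/153 = 51.0% → the internal panel
Translational research: Panel B 45/77 = 58.4%, the internal panel 115/177 = 65.0% → the internal panel
Basic research: Panel B 566/782 = 72.4%, the internal panel 599/745 = 80.4% → the internal panel
Overall: Panel B 677/1015 = 66.7%, the internal panel 802/1103 = 72.7% → the internal panel
The internal panel wins overall and in every proposal group — no reversal.

Yes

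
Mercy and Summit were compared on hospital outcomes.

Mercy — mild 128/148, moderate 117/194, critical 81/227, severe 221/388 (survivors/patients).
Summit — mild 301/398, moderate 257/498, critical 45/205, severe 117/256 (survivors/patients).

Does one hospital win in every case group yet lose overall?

No

Mild: Mercy 128/148 = 86.5%, Summit 301/398 = 75.6% → Mercy
Moderate: Mercy 117/194 = 60.3%, Summit 257/498 = 51.6% → Mercy
Critical: Mercy 81/227 = 35.7%, Summit 45/205 = 22.0% → Mercy
Severe: Mercy 221/388 = 57.0%, Summit 117/256 = 45.7% → Mercy
Overall: Mercy 547/957 = 57.2%, Summit 720/1357 = 53.1% → Mercy
Mercy wins overall and in every case group — no reversal.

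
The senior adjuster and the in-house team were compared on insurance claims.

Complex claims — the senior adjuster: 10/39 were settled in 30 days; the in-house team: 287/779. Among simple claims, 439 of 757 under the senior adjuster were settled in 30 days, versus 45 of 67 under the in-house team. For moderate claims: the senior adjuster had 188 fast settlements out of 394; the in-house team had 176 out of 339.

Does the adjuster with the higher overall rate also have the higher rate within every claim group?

No

Complex: the senior adjuster 10/39 = 25.6%, the in-house team 287/779 = 36.8% → the in-house team
Simple: the senior adjuster 439/757 = 58.0%, the in-house team 45/67 = 67.2% → the in-house team
Moderate: the senior adjuster 188/394 = 47.7%, the in-house team 176/339 = 51.9% → the in-house team
Overall: the senior adjuster 637/1190 = 53.5%, the in-house team 508/1185 = 42.9% → the senior adjuster
The in-house team wins each claim group but the senior adjuster wins overall — the comparison reverses. The in-house team's claims skew toward complex, which has a lower base rate.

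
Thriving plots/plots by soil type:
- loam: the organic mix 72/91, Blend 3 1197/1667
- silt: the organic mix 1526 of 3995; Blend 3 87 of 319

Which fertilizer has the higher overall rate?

Blend 3

Loam: the organic mix 72/91 = 79.1%, Blend 3 1197/1667 = 71.8% → the organic mix
Silt: the organic mix 1526/3995 = 38.2%, Blend 3 87/319 = 27.3% → the organic mix
Overall: the organic mix 1598/4086 = 39.1%, Blend 3 1284/1986 = 64.7% → Blend 3
(The organic mix wins every soil group but Blend 3 wins overall — the organic mix's plots skew toward the low-rate silt group.)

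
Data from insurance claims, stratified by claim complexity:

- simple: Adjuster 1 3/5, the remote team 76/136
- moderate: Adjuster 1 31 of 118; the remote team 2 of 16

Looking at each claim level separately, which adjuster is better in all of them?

Simple: Adjuster 1 3/5 = 60.0%, the remote team 76/136 = 55.9% → Adjuster 1
Moderate: Adjuster 1 31/118 = 26.3%, the remote team 2/16 = 12.5% → Adjuster 1
Adjuster 1 has the higher rate in both groups.

Adjuster 1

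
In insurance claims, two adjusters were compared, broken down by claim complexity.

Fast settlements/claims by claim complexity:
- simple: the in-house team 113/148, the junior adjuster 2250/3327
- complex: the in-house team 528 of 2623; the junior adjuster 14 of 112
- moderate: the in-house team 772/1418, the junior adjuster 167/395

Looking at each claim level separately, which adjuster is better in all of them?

the in-house team

Simple: the in-house team 113/148 = 76.4%, the junior adjuster 2250/3327 = 67.6% → the in-house team
Complex: the in-house team 528/2623 = 20.1%, the junior adjuster 14/112 = 12.5% → the in-house team
Moderate: the in-house team 772/1418 = 54.4%, the junior adjuster 167/395 = 42.3% → the in-house team
The in-house team has the higher rate in all 3 groups.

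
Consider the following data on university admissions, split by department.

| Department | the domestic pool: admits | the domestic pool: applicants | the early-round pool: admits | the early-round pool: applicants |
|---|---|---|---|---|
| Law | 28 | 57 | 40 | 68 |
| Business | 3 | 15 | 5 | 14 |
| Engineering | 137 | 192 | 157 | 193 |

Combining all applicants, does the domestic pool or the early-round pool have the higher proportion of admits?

the early-round pool

Law: the domestic pool 28/57 = 49.1%, the early-round pool 40/68 = 58.8% → the early-round pool
Business: the domestic pool 3/15 = 20.0%, the early-round pool 5/14 = 35.7% → the early-round pool
Engineering: the domestic pool 137/192 = 71.4%, the early-round pool 157/193 = 81.3% → the early-round pool
Overall: the domestic pool 168/264 = 63.6%, the early-round pool 202/275 = 73.5% → the early-round pool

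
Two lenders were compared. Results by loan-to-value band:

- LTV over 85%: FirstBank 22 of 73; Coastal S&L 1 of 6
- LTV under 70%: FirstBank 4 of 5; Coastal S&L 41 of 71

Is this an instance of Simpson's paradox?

LTV over 85%: FirstBank 22/73 = 30.1%, Coastal S&L 1/6 = 16.7% → FirstBank
LTV under 70%: FirstBank 4/5 = 80.0%, Coastal S&L 41/71 = 57.7% → FirstBank
Overall: FirstBank 26/78 = 33.3%, Coastal S&L 42/77 = 54.5% → Coastal S&L
FirstBank wins each loan-to-value group but Coastal S&L wins overall — the comparison reverses. FirstBank's loans skew toward LTV over 85%, which has a lower base rate.

Yes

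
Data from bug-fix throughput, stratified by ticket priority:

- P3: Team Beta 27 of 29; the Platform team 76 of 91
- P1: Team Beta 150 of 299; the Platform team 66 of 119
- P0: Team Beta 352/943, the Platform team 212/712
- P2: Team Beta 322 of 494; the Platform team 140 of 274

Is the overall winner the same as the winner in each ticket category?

P3: Team Beta 27/29 = 93.1%, the Platform team 76/91 = 83.5% → Team Beta
P1: Team Beta 150/299 = 50.2%, the Platform team 66/119 = 55.5% → the Platform team
P0: Team Beta 352/943 = 37.3%, the Platform team 212/712 = 29.8% → Team Beta
P2: Team Beta 322/494 = 65.2%, the Platform team 140/274 = 51.1% → Team Beta
Overall: Team Beta 851/1765 = 48.2%, the Platform team 494/1196 = 41.3% → Team Beta
Neither sweeps: Team Beta wins 3 of 4 groups, the Platform team wins 1. Team Beta wins overall but not every group — no Simpson reversal.

No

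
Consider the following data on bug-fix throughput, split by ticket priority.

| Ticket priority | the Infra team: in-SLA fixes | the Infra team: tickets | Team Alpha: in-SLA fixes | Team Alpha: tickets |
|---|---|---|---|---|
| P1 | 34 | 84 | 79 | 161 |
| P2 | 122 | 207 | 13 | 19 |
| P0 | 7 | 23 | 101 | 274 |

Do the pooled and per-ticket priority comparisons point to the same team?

No

P1: the Infra team 34/84 = 40.5%, Team Alpha 79/161 = 49.1% → Team Alpha
P2: the Infra team 122/207 = 58.9%, Team Alpha 13/19 = 68.4% → Team Alpha
P0: the Infra team 7/23 = 30.4%, Team Alpha 101/274 = 36.9% → Team Alpha
Overall: the Infra team 163/314 = 51.9%, Team Alpha 193/454 = 42.5% → the Infra team
Team Alpha wins each ticket group but the Infra team wins overall — the comparison reverses. Team Alpha's tickets skew toward P0, which has a lower base rate.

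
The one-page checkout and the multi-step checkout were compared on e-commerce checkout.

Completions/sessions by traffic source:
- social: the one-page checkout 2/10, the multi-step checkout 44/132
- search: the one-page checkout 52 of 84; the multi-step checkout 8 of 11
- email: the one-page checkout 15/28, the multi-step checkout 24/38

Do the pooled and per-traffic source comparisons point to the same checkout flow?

Social: the one-page checkout 2/10 = 20.0%, the multi-step checkout 44/132 = 33.3% → the multi-step checkout
Search: the one-page checkout 52/84 = 61.9%, the multi-step checkout 8/11 = 72.7% → the multi-step checkout
Email: the one-page checkout 15/28 = 53.6%, the multi-step checkout 24/38 = 63.2% → the multi-step checkout
Overall: the one-page checkout 69/122 = 56.6%, the multi-step checkout 76/181 = 42.0% → the one-page checkout
The multi-step checkout wins each traffic group but the one-page checkout wins overall — the comparison reverses. The multi-step checkout's sessions skew toward social, which has a lower base rate.

No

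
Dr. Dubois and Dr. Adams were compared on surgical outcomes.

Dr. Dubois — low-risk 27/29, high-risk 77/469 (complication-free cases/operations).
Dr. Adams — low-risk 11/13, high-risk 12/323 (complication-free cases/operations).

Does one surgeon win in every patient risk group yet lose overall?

Low-risk: Dr. Dubois 27/29 = 93.1%, Dr. Adams 11/13 = 84.6% → Dr. Dubois
High-risk: Dr. Dubois 77/469 = 16.4%, Dr. Adams 12/323 = 3.7% → Dr. Dubois
Overall: Dr. Dubois 104/498 = 20.9%, Dr. Adams 23/336 = 6.8% → Dr. Dubois
Dr. Dubois wins overall and in every patient risk group — no reversal.

No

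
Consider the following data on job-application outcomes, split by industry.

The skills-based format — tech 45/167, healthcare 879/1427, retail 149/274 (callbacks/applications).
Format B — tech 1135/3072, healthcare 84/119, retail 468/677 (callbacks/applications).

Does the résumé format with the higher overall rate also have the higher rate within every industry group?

No

Tech: the skills-based format 45/167 = 26.9%, Format B 1135/3072 = 36.9% → Format B
Healthcare: the skills-based format 879/1427 = 61.6%, Format B 84/119 = 70.6% → Format B
Retail: the skills-based format 149/274 = 54.4%, Format B 468/677 = 69.1% → Format B
Overall: the skills-based format 1073/1868 = 57.4%, Format B 1687/3868 = 43.6% → the skills-based format
Format B wins each industry group but the skills-based format wins overall — the comparison reverses. Format B's applications skew toward tech, which has a lower base rate.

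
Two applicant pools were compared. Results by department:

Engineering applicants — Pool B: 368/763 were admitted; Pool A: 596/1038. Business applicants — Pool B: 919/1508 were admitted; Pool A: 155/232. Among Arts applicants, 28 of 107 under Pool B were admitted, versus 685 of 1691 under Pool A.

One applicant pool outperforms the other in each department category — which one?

Engineering: Pool B 368/763 = 48.2%, Pool A 596/1038 = 57.4% → Pool A
Business: Pool B 919/1508 = 60.9%, Pool A 155/232 = 66.8% → Pool A
Arts: Pool B 28/107 = 26.2%, Pool A 685/1691 = 40.5% → Pool A
Pool A has the higher rate in all 3 groups.

Pool A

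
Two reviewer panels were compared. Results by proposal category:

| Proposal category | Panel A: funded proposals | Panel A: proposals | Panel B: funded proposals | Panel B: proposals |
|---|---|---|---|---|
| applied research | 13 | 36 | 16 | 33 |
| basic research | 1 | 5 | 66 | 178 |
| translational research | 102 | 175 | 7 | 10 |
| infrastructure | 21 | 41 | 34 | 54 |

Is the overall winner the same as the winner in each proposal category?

Applied research: Panel A 13/36 = 36.1%, Panel B 16/33 = 48.5% → Panel B
Basic research: Panel A 1/5 = 20.0%, Panel B 66/178 = 37.1% → Panel B
Translational research: Panel A 102/175 = 58.3%, Panel B 7/10 = 70.0% → Panel B
Infrastructure: Panel A 21/41 = 51.2%, Panel B 34/54 = 63.0% → Panel B
Overall: Panel A 137/257 = 53.3%, Panel B 123/275 = 44.7% → Panel A
Panel B wins each proposal group but Panel A wins overall — the comparison reverses. Panel B's proposals skew toward basic research, which has a lower base rate.

No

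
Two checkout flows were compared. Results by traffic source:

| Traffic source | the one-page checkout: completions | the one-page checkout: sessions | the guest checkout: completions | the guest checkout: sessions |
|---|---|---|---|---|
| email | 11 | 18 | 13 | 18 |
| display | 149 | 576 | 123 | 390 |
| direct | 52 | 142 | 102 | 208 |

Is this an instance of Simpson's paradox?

Email: the one-page checkout 11/18 = 61.1%, the guest checkout 13/18 = 72.2% → the guest checkout
Display: the one-page checkout 149/576 = 25.9%, the guest checkout 123/390 = 31.5% → the guest checkout
Direct: the one-page checkout 52/142 = 36.6%, the guest checkout 102/208 = 49.0% → the guest checkout
Overall: the one-page checkout 212/736 = 28.8%, the guest checkout 238/616 = 38.6% → the guest checkout
The guest checkout wins overall and in every traffic group — no reversal.

No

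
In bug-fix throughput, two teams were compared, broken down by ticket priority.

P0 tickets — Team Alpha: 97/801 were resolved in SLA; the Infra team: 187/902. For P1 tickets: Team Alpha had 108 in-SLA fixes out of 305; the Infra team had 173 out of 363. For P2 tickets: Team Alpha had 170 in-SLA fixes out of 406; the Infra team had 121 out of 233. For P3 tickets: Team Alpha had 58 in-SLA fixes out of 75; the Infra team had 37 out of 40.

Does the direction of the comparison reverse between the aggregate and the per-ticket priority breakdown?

No

P0: Team Alpha 97/801 = 12.1%, the Infra team 187/902 = 20.7% → the Infra team
P1: Team Alpha 108/305 = 35.4%, the Infra team 173/363 = 47.7% → the Infra team
P2: Team Alpha 170/406 = 41.9%, the Infra team 121/233 = 51.9% → the Infra team
P3: Team Alpha 58/75 = 77.3%, the Infra team 37/40 = 92.5% → the Infra team
Overall: Team Alpha 433/1587 = 27.3%, the Infra team 518/1538 = 33.7% → the Infra team
The Infra team wins overall and in every ticket group — no reversal.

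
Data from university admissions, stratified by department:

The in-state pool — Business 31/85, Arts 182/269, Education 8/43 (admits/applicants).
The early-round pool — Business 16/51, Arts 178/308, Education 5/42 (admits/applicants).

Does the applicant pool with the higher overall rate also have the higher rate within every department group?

Business: the in-state pool 31/85 = 36.5%, the early-round pool 16/51 = 31.4% → the in-state pool
Arts: the in-state pool 182/269 = 67.7%, the early-round pool 178/308 = 57.8% → the in-state pool
Education: the in-state pool 8/43 = 18.6%, the early-round pool 5/42 = 11.9% → the in-state pool
Overall: the in-state pool 221/397 = 55.7%, the early-round pool 199/401 = 49.6% → the in-state pool
The in-state pool wins overall and in every department group — no reversal.

Yes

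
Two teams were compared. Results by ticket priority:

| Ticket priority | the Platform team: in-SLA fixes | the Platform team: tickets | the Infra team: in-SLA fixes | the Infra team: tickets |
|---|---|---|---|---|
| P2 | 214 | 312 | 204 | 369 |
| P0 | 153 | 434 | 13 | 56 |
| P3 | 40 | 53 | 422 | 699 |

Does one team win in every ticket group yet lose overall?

P2: the Platform team 214/312 = 68.6%, the Infra team 204/369 = 55.3% → the Platform team
P0: the Platform team 153/434 = 35.3%, the Infra team 13/56 = 23.2% → the Platform team
P3: the Platform team 40/53 = 75.5%, the Infra team 422/699 = 60.4% → the Platform team
Overall: the Platform team 407/799 = 50.9%, the Infra team 639/1124 = 56.9% → the Infra team
The Platform team wins each ticket group but the Infra team wins overall — the comparison reverses. The Platform team's tickets skew toward P0, which has a lower base rate.

Yes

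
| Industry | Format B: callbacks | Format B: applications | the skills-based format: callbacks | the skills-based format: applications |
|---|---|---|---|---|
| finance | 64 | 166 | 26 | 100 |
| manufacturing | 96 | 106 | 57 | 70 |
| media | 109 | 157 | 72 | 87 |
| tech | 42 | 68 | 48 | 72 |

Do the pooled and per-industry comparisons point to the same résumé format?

Finance: Format B 64/166 = 38.6%, the skills-based format 26/100 = 26.0% → Format B
Manufacturing: Format B 96/106 = 90.6%, the skills-based format 57/70 = 81.4% → Format B
Media: Format B 109/157 = 69.4%, the skills-based format 72/87 = 82.8% → the skills-based format
Tech: Format B 42/68 = 61.8%, the skills-based format 48/72 = 66.7% → the skills-based format
Overall: Format B 311/497 = 62.6%, the skills-based format 203/329 = 61.7% → Format B
Neither sweeps: Format B wins 2 of 4 groups, the skills-based format wins 2. Format B wins overall but not every group — no Simpson reversal.

No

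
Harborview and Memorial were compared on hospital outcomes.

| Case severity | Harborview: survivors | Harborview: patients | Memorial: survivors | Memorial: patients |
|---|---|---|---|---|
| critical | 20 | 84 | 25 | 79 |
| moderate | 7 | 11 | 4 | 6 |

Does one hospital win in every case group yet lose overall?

Critical: Harborview 20/84 = 23.8%, Memorial 25/79 = 31.6% → Memorial
Moderate: Harborview 7/11 = 63.6%, Memorial 4/6 = 66.7% → Memorial
Overall: Harborview 27/95 = 28.4%, Memorial 29/85 = 34.1% → Memorial
Memorial wins overall and in every case group — no reversal.

No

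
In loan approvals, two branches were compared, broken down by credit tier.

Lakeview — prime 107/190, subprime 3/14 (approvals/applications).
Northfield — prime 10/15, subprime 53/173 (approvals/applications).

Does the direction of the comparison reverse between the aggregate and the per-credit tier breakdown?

Prime: Lakeview 107/190 = 56.3%, Northfield 10/15 = 66.7% → Northfield
Subprime: Lakeview 3/14 = 21.4%, Northfield 53/173 = 30.6% → Northfield
Overall: Lakeview 110/204 = 53.9%, Northfield 63/188 = 33.5% → Lakeview
Northfield wins each credit group but Lakeview wins overall — the comparison reverses. Northfield's applications skew toward subprime, which has a lower base rate.

Yes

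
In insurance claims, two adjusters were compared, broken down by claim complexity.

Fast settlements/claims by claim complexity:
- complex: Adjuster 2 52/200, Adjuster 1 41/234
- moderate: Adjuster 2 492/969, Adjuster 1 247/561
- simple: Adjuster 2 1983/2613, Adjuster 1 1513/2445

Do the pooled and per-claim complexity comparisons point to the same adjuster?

Yes

Complex: Adjuster 2 52/200 = 26.0%, Adjuster 1 41/234 = 17.5% → Adjuster 2
Moderate: Adjuster 2 492/969 = 50.8%, Adjuster 1 247/561 = 44.0% → Adjuster 2
Simple: Adjuster 2 1983/2613 = 75.9%, Adjuster 1 1513/2445 = 61.9% → Adjuster 2
Overall: Adjuster 2 2527/3782 = 66.8%, Adjuster 1 1801/3240 = 55.6% → Adjuster 2
Adjuster 2 wins overall and in every claim group — no reversal.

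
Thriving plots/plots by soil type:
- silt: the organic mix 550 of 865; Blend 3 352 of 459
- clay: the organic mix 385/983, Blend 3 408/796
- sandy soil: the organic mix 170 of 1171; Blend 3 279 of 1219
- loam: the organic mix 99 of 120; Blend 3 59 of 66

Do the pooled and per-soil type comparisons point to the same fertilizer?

Yes

Silt: the organic mix 550/865 = 63.6%, Blend 3 352/459 = 76.7% → Blend 3
Clay: the organic mix 385/983 = 39.2%, Blend 3 408/796 = 51.3% → Blend 3
Sandy soil: the organic mix 170/1171 = 14.5%, Blend 3 279/1219 = 22.9% → Blend 3
Loam: the organic mix 99/120 = 82.5%, Blend 3 59/66 = 89.4% → Blend 3
Overall: the organic mix 1204/3139 = 38.4%, Blend 3 1098/2540 = 43.2% → Blend 3
Blend 3 wins overall and in every soil group — no reversal.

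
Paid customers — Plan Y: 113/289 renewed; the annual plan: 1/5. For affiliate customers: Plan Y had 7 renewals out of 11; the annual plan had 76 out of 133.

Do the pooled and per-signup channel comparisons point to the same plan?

Paid: Plan Y 113/289 = 39.1%, the annual plan 1/5 = 20.0% → Plan Y
Affiliate: Plan Y 7/11 = 63.6%, the annual plan 76/133 = 57.1% → Plan Y
Overall: Plan Y 120/300 = 40.0%, the annual plan 77/138 = 55.8% → the annual plan
Plan Y wins each signup group but the annual plan wins overall — the comparison reverses. Plan Y's customers skew toward paid, which has a lower base rate.

No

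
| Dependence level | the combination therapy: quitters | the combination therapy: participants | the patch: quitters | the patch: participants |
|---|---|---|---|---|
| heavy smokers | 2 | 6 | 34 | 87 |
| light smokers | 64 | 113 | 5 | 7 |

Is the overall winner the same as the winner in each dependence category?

Heavy smokers: the combination therapy 2/6 = 33.3%, the patch 34/87 = 39.1% → the patch
Light smokers: the combination therapy 64/113 = 56.6%, the patch 5/7 = 71.4% → the patch
Overall: the combination therapy 66/119 = 55.5%, the patch 39/94 = 41.5% → the combination therapy
The patch wins each dependence group but the combination therapy wins overall — the comparison reverses. The patch's participants skew toward heavy smokers, which has a lower base rate.

No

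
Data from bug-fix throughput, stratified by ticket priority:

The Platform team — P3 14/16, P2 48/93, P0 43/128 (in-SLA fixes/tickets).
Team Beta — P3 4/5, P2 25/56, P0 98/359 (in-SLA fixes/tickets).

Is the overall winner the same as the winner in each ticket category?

P3: the Platform team 14/16 = 87.5%, Team Beta 4/5 = 80.0% → the Platform team
P2: the Platform team 48/93 = 51.6%, Team Beta 25/56 = 44.6% → the Platform team
P0: the Platform team 43/128 = 33.6%, Team Beta 98/359 = 27.3% → the Platform team
Overall: the Platform team 105/237 = 44.3%, Team Beta 127/420 = 30.2% → the Platform team
The Platform team wins overall and in every ticket group — no reversal.

Yes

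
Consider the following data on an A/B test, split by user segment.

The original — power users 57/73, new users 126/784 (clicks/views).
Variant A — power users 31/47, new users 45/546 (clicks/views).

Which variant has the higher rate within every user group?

the original

Power users: the original 57/73 = 78.1%, Variant A 31/47 = 66.0% → the original
New users: the original 126/784 = 16.1%, Variant A 45/546 = 8.2% → the original
The original has the higher rate in both groups.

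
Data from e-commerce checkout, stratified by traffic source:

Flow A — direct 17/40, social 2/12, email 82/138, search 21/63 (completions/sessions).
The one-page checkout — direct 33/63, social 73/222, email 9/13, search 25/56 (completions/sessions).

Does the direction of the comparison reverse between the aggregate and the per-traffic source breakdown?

Direct: Flow A 17/40 = 42.5%, the one-page checkout 33/63 = 52.4% → the one-page checkout
Social: Flow A 2/12 = 16.7%, the one-page checkout 73/222 = 32.9% → the one-page checkout
Email: Flow A 82/138 = 59.4%, the one-page checkout 9/13 = 69.2% → the one-page checkout
Search: Flow A 21/63 = 33.3%, the one-page checkout 25/56 = 44.6% → the one-page checkout
Overall: Flow A 122/253 = 48.2%, the one-page checkout 140/354 = 39.5% → Flow A
The one-page checkout wins each traffic group but Flow A wins overall — the comparison reverses. The one-page checkout's sessions skew toward social, which has a lower base rate.

Yes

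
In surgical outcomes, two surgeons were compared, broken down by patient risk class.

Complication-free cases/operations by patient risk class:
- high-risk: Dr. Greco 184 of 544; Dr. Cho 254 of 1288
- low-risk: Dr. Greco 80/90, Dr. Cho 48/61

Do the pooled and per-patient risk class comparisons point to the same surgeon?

High-risk: Dr. Greco 184/544 = 33.8%, Dr. Cho 254/1288 = 19.7% → Dr. Greco
Low-risk: Dr. Greco 80/90 = 88.9%, Dr. Cho 48/61 = 78.7% → Dr. Greco
Overall: Dr. Greco 264/634 = 41.6%, Dr. Cho 302/1349 = 22.4% → Dr. Greco
Dr. Greco wins overall and in every patient risk group — no reversal.

Yes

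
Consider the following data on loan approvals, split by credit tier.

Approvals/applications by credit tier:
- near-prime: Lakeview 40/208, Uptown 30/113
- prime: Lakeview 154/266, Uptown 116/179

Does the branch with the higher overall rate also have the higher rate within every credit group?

Yes

Near-prime: Lakeview 40/208 = 19.2%, Uptown 30/113 = 26.5% → Uptown
Prime: Lakeview 154/266 = 57.9%, Uptown 116/179 = 64.8% → Uptown
Overall: Lakeview 194/474 = 40.9%, Uptown 146/292 = 50.0% → Uptown
Uptown wins overall and in every credit group — no reversal.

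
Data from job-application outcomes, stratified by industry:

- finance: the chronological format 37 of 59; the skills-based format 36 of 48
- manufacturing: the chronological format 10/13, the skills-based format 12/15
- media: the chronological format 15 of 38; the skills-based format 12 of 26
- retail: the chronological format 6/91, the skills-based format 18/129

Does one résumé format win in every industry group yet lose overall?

No

Finance: the chronological format 37/59 = 62.7%, the skills-based format 36/48 = 75.0% → the skills-based format
Manufacturing: the chronological format 10/13 = 76.9%, the skills-based format 12/15 = 80.0% → the skills-based format
Media: the chronological format 15/38 = 39.5%, the skills-based format 12/26 = 46.2% → the skills-based format
Retail: the chronological format 6/91 = 6.6%, the skills-based format 18/129 = 14.0% → the skills-based format
Overall: the chronological format 68/201 = 33.8%, the skills-based format 78/218 = 35.8% → the skills-based format
The skills-based format wins overall and in every industry group — no reversal.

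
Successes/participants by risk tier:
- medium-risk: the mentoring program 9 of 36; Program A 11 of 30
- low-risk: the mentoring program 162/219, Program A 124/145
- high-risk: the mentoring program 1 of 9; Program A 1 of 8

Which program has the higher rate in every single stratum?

Medium-risk: the mentoring program 9/36 = 25.0%, Program A 11/30 = 36.7% → Program A
Low-risk: the mentoring program 162/219 = 74.0%, Program A 124/145 = 85.5% → Program A
High-risk: the mentoring program 1/9 = 11.1%, Program A 1/8 = 12.5% → Program A
Program A has the higher rate in all 3 groups.

Program A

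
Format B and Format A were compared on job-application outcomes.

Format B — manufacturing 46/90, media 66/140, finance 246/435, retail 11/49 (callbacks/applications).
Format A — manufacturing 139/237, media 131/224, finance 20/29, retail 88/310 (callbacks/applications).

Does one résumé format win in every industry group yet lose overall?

Yes

Manufacturing: Format B 46/90 = 51.1%, Format A 139/237 = 58.6% → Format A
Media: Format B 66/140 = 47.1%, Format A 131/224 = 58.5% → Format A
Finance: Format B 246/435 = 56.6%, Format A 20/29 = 69.0% → Format A
Retail: Format B 11/49 = 22.4%, Format A 88/310 = 28.4% → Format A
Overall: Format B 369/714 = 51.7%, Format A 378/800 = 47.2% → Format B
Format A wins each industry group but Format B wins overall — the comparison reverses. Format A's applications skew toward retail, which has a lower base rate.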